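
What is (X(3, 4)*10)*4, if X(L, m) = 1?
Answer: 40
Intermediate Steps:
(X(3, 4)*10)*4 = (1*10)*4 = 10*4 = 40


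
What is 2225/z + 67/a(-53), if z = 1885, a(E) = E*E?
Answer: 1275264/1058993 ≈ 1.2042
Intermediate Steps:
a(E) = E²
2225/z + 67/a(-53) = 2225/1885 + 67/((-53)²) = 2225*(1/1885) + 67/2809 = 445/377 + 67*(1/2809) = 445/377 + 67/2809 = 1275264/1058993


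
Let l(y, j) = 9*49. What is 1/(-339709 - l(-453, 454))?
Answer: -1/340150 ≈ -2.9399e-6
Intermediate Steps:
l(y, j) = 441
1/(-339709 - l(-453, 454)) = 1/(-339709 - 1*441) = 1/(-339709 - 441) = 1/(-340150) = -1/340150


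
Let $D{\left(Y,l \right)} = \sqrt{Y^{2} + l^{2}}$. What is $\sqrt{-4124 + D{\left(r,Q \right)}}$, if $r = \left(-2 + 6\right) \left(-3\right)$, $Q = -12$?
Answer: $2 \sqrt{-1031 + 3 \sqrt{2}} \approx 64.086 i$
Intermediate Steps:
$r = -12$ ($r = 4 \left(-3\right) = -12$)
$\sqrt{-4124 + D{\left(r,Q \right)}} = \sqrt{-4124 + \sqrt{\left(-12\right)^{2} + \left(-12\right)^{2}}} = \sqrt{-4124 + \sqrt{144 + 144}} = \sqrt{-4124 + \sqrt{288}} = \sqrt{-4124 + 12 \sqrt{2}}$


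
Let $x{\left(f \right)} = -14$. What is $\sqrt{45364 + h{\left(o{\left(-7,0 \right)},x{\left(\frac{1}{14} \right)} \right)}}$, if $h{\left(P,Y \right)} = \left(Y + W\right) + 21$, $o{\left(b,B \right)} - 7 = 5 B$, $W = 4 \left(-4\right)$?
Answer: $\sqrt{45355} \approx 212.97$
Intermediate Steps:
$W = -16$
$o{\left(b,B \right)} = 7 + 5 B$
$h{\left(P,Y \right)} = 5 + Y$ ($h{\left(P,Y \right)} = \left(Y - 16\right) + 21 = \left(-16 + Y\right) + 21 = 5 + Y$)
$\sqrt{45364 + h{\left(o{\left(-7,0 \right)},x{\left(\frac{1}{14} \right)} \right)}} = \sqrt{45364 + \left(5 - 14\right)} = \sqrt{45364 - 9} = \sqrt{45355}$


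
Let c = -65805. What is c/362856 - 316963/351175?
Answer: -46040332401/42475318600 ≈ -1.0839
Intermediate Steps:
c/362856 - 316963/351175 = -65805/362856 - 316963/351175 = -65805*1/362856 - 316963*1/351175 = -21935/120952 - 316963/351175 = -46040332401/42475318600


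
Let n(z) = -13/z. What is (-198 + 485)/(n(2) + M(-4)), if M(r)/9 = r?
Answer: -574/85 ≈ -6.7529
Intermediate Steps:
M(r) = 9*r
(-198 + 485)/(n(2) + M(-4)) = (-198 + 485)/(-13/2 + 9*(-4)) = 287/(-13*½ - 36) = 287/(-13/2 - 36) = 287/(-85/2) = 287*(-2/85) = -574/85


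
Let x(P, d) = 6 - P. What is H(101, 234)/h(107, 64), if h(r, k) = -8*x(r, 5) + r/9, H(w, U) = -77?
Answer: -693/7379 ≈ -0.093915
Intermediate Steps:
h(r, k) = -48 + 73*r/9 (h(r, k) = -8*(6 - r) + r/9 = (-48 + 8*r) + r*(⅑) = (-48 + 8*r) + r/9 = -48 + 73*r/9)
H(101, 234)/h(107, 64) = -77/(-48 + (73/9)*107) = -77/(-48 + 7811/9) = -77/7379/9 = -77*9/7379 = -693/7379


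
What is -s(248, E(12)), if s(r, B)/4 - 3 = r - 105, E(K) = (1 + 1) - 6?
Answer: -584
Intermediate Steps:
E(K) = -4 (E(K) = 2 - 6 = -4)
s(r, B) = -408 + 4*r (s(r, B) = 12 + 4*(r - 105) = 12 + 4*(-105 + r) = 12 + (-420 + 4*r) = -408 + 4*r)
-s(248, E(12)) = -(-408 + 4*248) = -(-408 + 992) = -1*584 = -584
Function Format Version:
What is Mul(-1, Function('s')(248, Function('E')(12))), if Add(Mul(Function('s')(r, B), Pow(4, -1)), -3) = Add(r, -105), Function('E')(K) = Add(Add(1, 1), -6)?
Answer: -584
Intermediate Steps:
Function('E')(K) = -4 (Function('E')(K) = Add(2, -6) = -4)
Function('s')(r, B) = Add(-408, Mul(4, r)) (Function('s')(r, B) = Add(12, Mul(4, Add(r, -105))) = Add(12, Mul(4, Add(-105, r))) = Add(12, Add(-420, Mul(4, r))) = Add(-408, Mul(4, r)))
Mul(-1, Function('s')(248, Function('E')(12))) = Mul(-1, Add(-408, Mul(4, 248))) = Mul(-1, Add(-408, 992)) = Mul(-1, 584) = -584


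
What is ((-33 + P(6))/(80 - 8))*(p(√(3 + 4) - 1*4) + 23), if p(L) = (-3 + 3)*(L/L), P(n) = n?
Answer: -69/8 ≈ -8.6250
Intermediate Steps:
p(L) = 0 (p(L) = 0*1 = 0)
((-33 + P(6))/(80 - 8))*(p(√(3 + 4) - 1*4) + 23) = ((-33 + 6)/(80 - 8))*(0 + 23) = -27/72*23 = -27*1/72*23 = -3/8*23 = -69/8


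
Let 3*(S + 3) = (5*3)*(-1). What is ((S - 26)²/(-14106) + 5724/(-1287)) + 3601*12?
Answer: 43578147386/1008579 ≈ 43208.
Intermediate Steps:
S = -8 (S = -3 + ((5*3)*(-1))/3 = -3 + (15*(-1))/3 = -3 + (⅓)*(-15) = -3 - 5 = -8)
((S - 26)²/(-14106) + 5724/(-1287)) + 3601*12 = ((-8 - 26)²/(-14106) + 5724/(-1287)) + 3601*12 = ((-34)²*(-1/14106) + 5724*(-1/1287)) + 43212 = (1156*(-1/14106) - 636/143) + 43212 = (-578/7053 - 636/143) + 43212 = -4568362/1008579 + 43212 = 43578147386/1008579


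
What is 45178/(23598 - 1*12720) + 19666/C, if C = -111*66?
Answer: 5380/3663 ≈ 1.4687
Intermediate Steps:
C = -7326
45178/(23598 - 1*12720) + 19666/C = 45178/(23598 - 1*12720) + 19666/(-7326) = 45178/(23598 - 12720) + 19666*(-1/7326) = 45178/10878 - 9833/3663 = 45178*(1/10878) - 9833/3663 = 461/111 - 9833/3663 = 5380/3663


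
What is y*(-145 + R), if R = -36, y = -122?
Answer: 22082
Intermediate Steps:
y*(-145 + R) = -122*(-145 - 36) = -122*(-181) = 22082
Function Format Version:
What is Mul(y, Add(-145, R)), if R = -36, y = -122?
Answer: 22082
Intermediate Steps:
Mul(y, Add(-145, R)) = Mul(-122, Add(-145, -36)) = Mul(-122, -181) = 22082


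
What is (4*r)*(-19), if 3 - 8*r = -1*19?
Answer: -209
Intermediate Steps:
r = 11/4 (r = 3/8 - (-1)*19/8 = 3/8 - ⅛*(-19) = 3/8 + 19/8 = 11/4 ≈ 2.7500)
(4*r)*(-19) = (4*(11/4))*(-19) = 11*(-19) = -209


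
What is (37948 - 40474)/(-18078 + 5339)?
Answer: 2526/12739 ≈ 0.19829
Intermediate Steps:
(37948 - 40474)/(-18078 + 5339) = -2526/(-12739) = -2526*(-1/12739) = 2526/12739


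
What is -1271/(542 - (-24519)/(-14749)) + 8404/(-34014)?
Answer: -352300447531/135536249073 ≈ -2.5993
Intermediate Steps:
-1271/(542 - (-24519)/(-14749)) + 8404/(-34014) = -1271/(542 - (-24519)*(-1)/14749) + 8404*(-1/34014) = -1271/(542 - 1*24519/14749) - 4202/17007 = -1271/(542 - 24519/14749) - 4202/17007 = -1271/7969439/14749 - 4202/17007 = -1271*14749/7969439 - 4202/17007 = -18745979/7969439 - 4202/17007 = -352300447531/135536249073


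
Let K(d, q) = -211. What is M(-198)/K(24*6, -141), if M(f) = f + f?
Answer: 396/211 ≈ 1.8768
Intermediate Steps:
M(f) = 2*f
M(-198)/K(24*6, -141) = (2*(-198))/(-211) = -396*(-1/211) = 396/211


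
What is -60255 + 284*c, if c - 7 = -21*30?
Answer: -237187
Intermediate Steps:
c = -623 (c = 7 - 21*30 = 7 - 1*630 = 7 - 630 = -623)
-60255 + 284*c = -60255 + 284*(-623) = -60255 - 176932 = -237187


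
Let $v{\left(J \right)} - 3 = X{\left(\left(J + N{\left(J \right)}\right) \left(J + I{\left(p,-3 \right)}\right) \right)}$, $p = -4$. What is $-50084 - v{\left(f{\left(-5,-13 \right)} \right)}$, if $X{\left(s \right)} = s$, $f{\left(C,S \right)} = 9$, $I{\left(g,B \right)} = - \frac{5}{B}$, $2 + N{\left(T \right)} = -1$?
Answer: $-50151$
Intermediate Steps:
$N{\left(T \right)} = -3$ ($N{\left(T \right)} = -2 - 1 = -3$)
$v{\left(J \right)} = 3 + \left(-3 + J\right) \left(\frac{5}{3} + J\right)$ ($v{\left(J \right)} = 3 + \left(J - 3\right) \left(J - \frac{5}{-3}\right) = 3 + \left(-3 + J\right) \left(J - - \frac{5}{3}\right) = 3 + \left(-3 + J\right) \left(J + \frac{5}{3}\right) = 3 + \left(-3 + J\right) \left(\frac{5}{3} + J\right)$)
$-50084 - v{\left(f{\left(-5,-13 \right)} \right)} = -50084 - \left(-2 + 9^{2} - 12\right) = -50084 - \left(-2 + 81 - 12\right) = -50084 - 67 = -50151$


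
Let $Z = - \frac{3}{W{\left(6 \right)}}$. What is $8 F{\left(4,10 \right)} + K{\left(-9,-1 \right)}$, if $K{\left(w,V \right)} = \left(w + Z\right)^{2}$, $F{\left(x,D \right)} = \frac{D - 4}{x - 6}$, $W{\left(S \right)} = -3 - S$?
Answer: $\frac{460}{9} \approx 51.111$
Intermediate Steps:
$F{\left(x,D \right)} = \frac{-4 + D}{-6 + x}$
$Z = \frac{1}{3}$ ($Z = - \frac{3}{-3 - 6} = - \frac{3}{-9} = \left(-3\right) \left(- \frac{1}{9}\right) = \frac{1}{3} \approx 0.33333$)
$K{\left(w,V \right)} = \left(\frac{1}{3} + w\right)^{2}$ ($K{\left(w,V \right)} = \left(w + \frac{1}{3}\right)^{2} = \left(\frac{1}{3} + w\right)^{2}$)
$8 F{\left(4,10 \right)} + K{\left(-9,-1 \right)} = 8 \frac{-4 + 10}{-6 + 4} + \frac{\left(1 + 3 \left(-9\right)\right)^{2}}{9} = 8 \frac{1}{-2} \cdot 6 + \frac{\left(1 - 27\right)^{2}}{9} = 8 \left(\left(- \frac{1}{2}\right) 6\right) + \frac{\left(-26\right)^{2}}{9} = 8 \left(-3\right) + \frac{1}{9} \cdot 676 = -24 + \frac{676}{9} = \frac{460}{9}$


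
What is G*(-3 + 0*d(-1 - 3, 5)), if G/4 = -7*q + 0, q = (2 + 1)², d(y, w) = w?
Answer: 756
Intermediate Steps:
q = 9 (q = 3² = 9)
G = -252 (G = 4*(-7*9 + 0) = 4*(-63 + 0) = 4*(-63) = -252)
G*(-3 + 0*d(-1 - 3, 5)) = -252*(-3 + 0*5) = -252*(-3 + 0) = -252*(-3) = 756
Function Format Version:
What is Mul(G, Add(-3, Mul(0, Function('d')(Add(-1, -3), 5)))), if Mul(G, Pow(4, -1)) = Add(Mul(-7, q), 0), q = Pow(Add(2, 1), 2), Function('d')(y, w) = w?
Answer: 756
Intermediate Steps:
q = 9 (q = Pow(3, 2) = 9)
G = -252 (G = Mul(4, Add(Mul(-7, 9), 0)) = Mul(4, Add(-63, 0)) = Mul(4, -63) = -252)
Mul(G, Add(-3, Mul(0, Function('d')(Add(-1, -3), 5)))) = Mul(-252, Add(-3, Mul(0, 5))) = Mul(-252, Add(-3, 0)) = Mul(-252, -3) = 756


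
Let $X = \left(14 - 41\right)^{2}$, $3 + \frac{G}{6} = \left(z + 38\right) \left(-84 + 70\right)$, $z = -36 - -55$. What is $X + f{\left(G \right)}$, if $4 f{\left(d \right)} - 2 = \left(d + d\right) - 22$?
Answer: $-1679$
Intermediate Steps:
$z = 19$ ($z = -36 + 55 = 19$)
$G = -4806$ ($G = -18 + 6 \left(19 + 38\right) \left(-84 + 70\right) = -18 + 6 \cdot 57 \left(-14\right) = -18 + 6 \left(-798\right) = -18 - 4788 = -4806$)
$f{\left(d \right)} = -5 + \frac{d}{2}$ ($f{\left(d \right)} = \frac{1}{2} + \frac{\left(d + d\right) - 22}{4} = \frac{1}{2} + \frac{2 d - 22}{4} = \frac{1}{2} + \frac{-22 + 2 d}{4} = \frac{1}{2} + \left(- \frac{11}{2} + \frac{d}{2}\right) = -5 + \frac{d}{2}$)
$X = 729$ ($X = \left(-27\right)^{2} = 729$)
$X + f{\left(G \right)} = 729 + \left(-5 + \frac{1}{2} \left(-4806\right)\right) = 729 - 2408 = -1679$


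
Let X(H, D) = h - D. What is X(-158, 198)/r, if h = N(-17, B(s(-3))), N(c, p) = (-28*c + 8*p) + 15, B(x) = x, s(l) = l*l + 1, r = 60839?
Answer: 373/60839 ≈ 0.0061309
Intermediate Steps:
s(l) = 1 + l² (s(l) = l² + 1 = 1 + l²)
N(c, p) = 15 - 28*c + 8*p
h = 571 (h = 15 - 28*(-17) + 8*(1 + (-3)²) = 15 + 476 + 8*(1 + 9) = 15 + 476 + 8*10 = 15 + 476 + 80 = 571)
X(H, D) = 571 - D
X(-158, 198)/r = (571 - 1*198)/60839 = (571 - 198)*(1/60839) = 373*(1/60839) = 373/60839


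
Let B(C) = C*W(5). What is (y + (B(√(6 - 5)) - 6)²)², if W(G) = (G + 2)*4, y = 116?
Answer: 360000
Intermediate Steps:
W(G) = 8 + 4*G (W(G) = (2 + G)*4 = 8 + 4*G)
B(C) = 28*C (B(C) = C*(8 + 4*5) = C*(8 + 20) = C*28 = 28*C)
(y + (B(√(6 - 5)) - 6)²)² = (116 + (28*√(6 - 5) - 6)²)² = (116 + (28*√1 - 6)²)² = (116 + (28*1 - 6)²)² = (116 + (28 - 6)²)² = (116 + 22²)² = (116 + 484)² = 600² = 360000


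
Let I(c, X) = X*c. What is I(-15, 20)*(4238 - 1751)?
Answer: -746100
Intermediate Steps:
I(-15, 20)*(4238 - 1751) = (20*(-15))*(4238 - 1751) = -300*2487 = -746100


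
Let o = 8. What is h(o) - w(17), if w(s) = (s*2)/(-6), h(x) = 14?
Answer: 59/3 ≈ 19.667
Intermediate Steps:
w(s) = -s/3 (w(s) = (2*s)*(-1/6) = -s/3)
h(o) - w(17) = 14 - (-1)*17/3 = 14 - 1*(-17/3) = 14 + 17/3 = 59/3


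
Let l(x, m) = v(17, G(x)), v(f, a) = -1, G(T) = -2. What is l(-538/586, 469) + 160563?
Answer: 160562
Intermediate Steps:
l(x, m) = -1
l(-538/586, 469) + 160563 = -1 + 160563 = 160562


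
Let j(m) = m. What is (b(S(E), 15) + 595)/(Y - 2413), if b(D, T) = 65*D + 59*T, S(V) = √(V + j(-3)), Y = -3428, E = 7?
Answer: -1610/5841 ≈ -0.27564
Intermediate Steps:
S(V) = √(-3 + V) (S(V) = √(V - 3) = √(-3 + V))
b(D, T) = 59*T + 65*D
(b(S(E), 15) + 595)/(Y - 2413) = ((59*15 + 65*√(-3 + 7)) + 595)/(-3428 - 2413) = ((885 + 65*√4) + 595)/(-5841) = ((885 + 65*2) + 595)*(-1/5841) = ((885 + 130) + 595)*(-1/5841) = (1015 + 595)*(-1/5841) = 1610*(-1/5841) = -1610/5841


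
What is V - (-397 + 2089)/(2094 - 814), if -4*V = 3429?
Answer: -274743/320 ≈ -858.57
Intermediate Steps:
V = -3429/4 (V = -1/4*3429 = -3429/4 ≈ -857.25)
V - (-397 + 2089)/(2094 - 814) = -3429/4 - (-397 + 2089)/(2094 - 814) = -3429/4 - 1692/1280 = -3429/4 - 1*423/320 = -3429/4 - 423/320 = -274743/320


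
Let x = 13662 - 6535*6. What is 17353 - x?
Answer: 42901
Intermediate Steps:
x = -25548 (x = 13662 - 1*39210 = 13662 - 39210 = -25548)
17353 - x = 17353 - 1*(-25548) = 17353 + 25548 = 42901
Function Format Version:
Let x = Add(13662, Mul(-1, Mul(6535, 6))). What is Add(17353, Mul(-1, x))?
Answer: 42901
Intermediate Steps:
x = -25548 (x = Add(13662, Mul(-1, 39210)) = Add(13662, -39210) = -25548)
Add(17353, Mul(-1, x)) = Add(17353, Mul(-1, -25548)) = Add(17353, 25548) = 42901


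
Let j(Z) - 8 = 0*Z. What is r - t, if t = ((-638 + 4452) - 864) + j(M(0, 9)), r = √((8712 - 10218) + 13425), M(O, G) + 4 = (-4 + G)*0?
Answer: -2958 + √11919 ≈ -2848.8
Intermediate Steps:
M(O, G) = -4 (M(O, G) = -4 + (-4 + G)*0 = -4 + 0 = -4)
j(Z) = 8 (j(Z) = 8 + 0*Z = 8 + 0 = 8)
r = √11919 (r = √(-1506 + 13425) = √11919 ≈ 109.17)
t = 2958 (t = ((-638 + 4452) - 864) + 8 = (3814 - 864) + 8 = 2950 + 8 = 2958)
r - t = √11919 - 1*2958 = √11919 - 2958 = -2958 + √11919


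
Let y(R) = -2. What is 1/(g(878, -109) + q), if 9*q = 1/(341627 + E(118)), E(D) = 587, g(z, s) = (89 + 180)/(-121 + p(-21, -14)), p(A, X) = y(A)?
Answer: -126276966/276166657 ≈ -0.45725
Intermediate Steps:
p(A, X) = -2
g(z, s) = -269/123 (g(z, s) = (89 + 180)/(-121 - 2) = 269/(-123) = 269*(-1/123) = -269/123)
q = 1/3079926 (q = 1/(9*(341627 + 587)) = (⅑)/342214 = (⅑)*(1/342214) = 1/3079926 ≈ 3.2468e-7)
1/(g(878, -109) + q) = 1/(-269/123 + 1/3079926) = 1/(-276166657/126276966) = -126276966/276166657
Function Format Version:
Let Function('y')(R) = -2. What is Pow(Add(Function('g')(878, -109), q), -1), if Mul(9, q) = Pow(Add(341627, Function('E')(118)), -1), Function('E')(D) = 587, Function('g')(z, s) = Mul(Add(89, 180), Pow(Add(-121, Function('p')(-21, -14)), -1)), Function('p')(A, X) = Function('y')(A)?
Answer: Rational(-126276966, 276166657) ≈ -0.45725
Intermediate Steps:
Function('p')(A, X) = -2
Function('g')(z, s) = Rational(-269, 123) (Function('g')(z, s) = Mul(Add(89, 180), Pow(Add(-121, -2), -1)) = Mul(269, Pow(-123, -1)) = Mul(269, Rational(-1, 123)) = Rational(-269, 123))
q = Rational(1, 3079926) (q = Mul(Rational(1, 9), Pow(Add(341627, 587), -1)) = Mul(Rational(1, 9), Pow(342214, -1)) = Mul(Rational(1, 9), Rational(1, 342214)) = Rational(1, 3079926) ≈ 3.2468e-7)
Pow(Add(Function('g')(878, -109), q), -1) = Pow(Add(Rational(-269, 123), Rational(1, 3079926)), -1) = Pow(Rational(-276166657, 126276966), -1) = Rational(-126276966, 276166657)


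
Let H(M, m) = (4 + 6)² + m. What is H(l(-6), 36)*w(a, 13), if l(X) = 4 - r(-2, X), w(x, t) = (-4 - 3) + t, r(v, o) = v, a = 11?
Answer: 816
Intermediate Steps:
w(x, t) = -7 + t
l(X) = 6 (l(X) = 4 - 1*(-2) = 4 + 2 = 6)
H(M, m) = 100 + m (H(M, m) = 10² + m = 100 + m)
H(l(-6), 36)*w(a, 13) = (100 + 36)*(-7 + 13) = 136*6 = 816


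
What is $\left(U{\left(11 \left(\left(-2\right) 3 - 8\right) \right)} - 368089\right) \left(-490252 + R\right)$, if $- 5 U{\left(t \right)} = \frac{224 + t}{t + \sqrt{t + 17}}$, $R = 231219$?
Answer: $\frac{2274316153916113}{23853} - \frac{3626462 i \sqrt{137}}{23853} \approx 9.5347 \cdot 10^{10} - 1779.5 i$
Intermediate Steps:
$U{\left(t \right)} = - \frac{224 + t}{5 \left(t + \sqrt{17 + t}\right)}$ ($U{\left(t \right)} = - \frac{\left(224 + t\right) \frac{1}{t + \sqrt{t + 17}}}{5} = - \frac{\left(224 + t\right) \frac{1}{t + \sqrt{17 + t}}}{5} = - \frac{\frac{1}{t + \sqrt{17 + t}} \left(224 + t\right)}{5} = - \frac{224 + t}{5 \left(t + \sqrt{17 + t}\right)}$)
$\left(U{\left(11 \left(\left(-2\right) 3 - 8\right) \right)} - 368089\right) \left(-490252 + R\right) = \left(\frac{-224 - 11 \left(\left(-2\right) 3 - 8\right)}{5 \left(11 \left(\left(-2\right) 3 - 8\right) + \sqrt{17 + 11 \left(\left(-2\right) 3 - 8\right)}\right)} - 368089\right) \left(-490252 + 231219\right) = \left(\frac{-224 - 11 \left(-6 - 8\right)}{5 \left(11 \left(-6 - 8\right) + \sqrt{17 + 11 \left(-6 - 8\right)}\right)} - 368089\right) \left(-259033\right) = \left(\frac{-224 - 11 \left(-14\right)}{5 \left(11 \left(-14\right) + \sqrt{17 + 11 \left(-14\right)}\right)} - 368089\right) \left(-259033\right) = \left(\frac{-224 - -154}{5 \left(-154 + \sqrt{17 - 154}\right)} - 368089\right) \left(-259033\right) = \left(\frac{-224 + 154}{5 \left(-154 + \sqrt{-137}\right)} - 368089\right) \left(-259033\right) = \left(\frac{1}{5} \frac{1}{-154 + i \sqrt{137}} \left(-70\right) - 368089\right) \left(-259033\right) = \left(- \frac{14}{-154 + i \sqrt{137}} - 368089\right) \left(-259033\right) = \left(-368089 - \frac{14}{-154 + i \sqrt{137}}\right) \left(-259033\right) = 95347197937 + \frac{3626462}{-154 + i \sqrt{137}}$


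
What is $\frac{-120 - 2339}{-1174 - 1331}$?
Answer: $\frac{2459}{2505} \approx 0.98164$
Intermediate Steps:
$\frac{-120 - 2339}{-1174 - 1331} = - \frac{2459}{-2505} = \left(-2459\right) \left(- \frac{1}{2505}\right) = \frac{2459}{2505}$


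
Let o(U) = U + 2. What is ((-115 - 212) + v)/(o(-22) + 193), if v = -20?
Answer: -347/173 ≈ -2.0058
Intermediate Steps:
o(U) = 2 + U
((-115 - 212) + v)/(o(-22) + 193) = ((-115 - 212) - 20)/((2 - 22) + 193) = (-327 - 20)/(-20 + 193) = -347/173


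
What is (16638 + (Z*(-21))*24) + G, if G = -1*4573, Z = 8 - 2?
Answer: 9041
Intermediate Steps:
Z = 6
G = -4573
(16638 + (Z*(-21))*24) + G = (16638 + (6*(-21))*24) - 4573 = (16638 - 126*24) - 4573 = (16638 - 3024) - 4573 = 13614 - 4573 = 9041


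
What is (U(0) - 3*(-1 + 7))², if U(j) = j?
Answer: 324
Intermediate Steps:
(U(0) - 3*(-1 + 7))² = (0 - 3*(-1 + 7))² = (0 - 3*6)² = (0 - 18)² = (-18)² = 324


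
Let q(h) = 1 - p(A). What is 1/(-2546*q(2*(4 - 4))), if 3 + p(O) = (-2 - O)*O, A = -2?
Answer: -1/10184 ≈ -9.8193e-5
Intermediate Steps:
p(O) = -3 + O*(-2 - O) (p(O) = -3 + (-2 - O)*O = -3 + O*(-2 - O))
q(h) = 4 (q(h) = 1 - (-3 - 1*(-2)² - 2*(-2)) = 1 - (-3 - 1*4 + 4) = 1 - (-3 - 4 + 4) = 1 - 1*(-3) = 1 + 3 = 4)
1/(-2546*q(2*(4 - 4))) = 1/(-2546*4) = 1/(-10184) = -1/10184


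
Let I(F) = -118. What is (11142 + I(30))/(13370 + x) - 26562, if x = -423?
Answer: -343887190/12947 ≈ -26561.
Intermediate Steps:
(11142 + I(30))/(13370 + x) - 26562 = (11142 - 118)/(13370 - 423) - 26562 = 11024/12947 - 26562 = -343887190/12947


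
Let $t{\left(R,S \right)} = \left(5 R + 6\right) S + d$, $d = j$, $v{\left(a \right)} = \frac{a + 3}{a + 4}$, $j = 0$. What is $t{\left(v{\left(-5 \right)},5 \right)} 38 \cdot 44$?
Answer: $133760$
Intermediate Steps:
$v{\left(a \right)} = \frac{3 + a}{4 + a}$
$d = 0$
$t{\left(R,S \right)} = S \left(6 + 5 R\right)$ ($t{\left(R,S \right)} = \left(5 R + 6\right) S + 0 = \left(6 + 5 R\right) S + 0 = S \left(6 + 5 R\right) + 0 = S \left(6 + 5 R\right)$)
$t{\left(v{\left(-5 \right)},5 \right)} 38 \cdot 44 = 5 \left(6 + 5 \frac{3 - 5}{4 - 5}\right) 38 \cdot 44 = 5 \left(6 + 5 \frac{1}{-1} \left(-2\right)\right) 38 \cdot 44 = 5 \left(6 + 5 \left(\left(-1\right) \left(-2\right)\right)\right) 38 \cdot 44 = 5 \left(6 + 5 \cdot 2\right) 38 \cdot 44 = 5 \left(6 + 10\right) 38 \cdot 44 = 5 \cdot 16 \cdot 38 \cdot 44 = 80 \cdot 38 \cdot 44 = 3040 \cdot 44 = 133760$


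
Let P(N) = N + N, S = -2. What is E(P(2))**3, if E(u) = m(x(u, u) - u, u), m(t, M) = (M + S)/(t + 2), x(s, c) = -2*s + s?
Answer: -1/27 ≈ -0.037037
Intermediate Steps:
P(N) = 2*N
x(s, c) = -s
m(t, M) = (-2 + M)/(2 + t) (m(t, M) = (M - 2)/(t + 2) = (-2 + M)/(2 + t))
E(u) = (-2 + u)/(2 - 2*u) (E(u) = (-2 + u)/(2 + (-u - u)) = (-2 + u)/(2 - 2*u))
E(P(2))**3 = ((-2 + 2*2)/(2*(1 - 2*2)))**3 = ((-2 + 4)/(2*(1 - 1*4)))**3 = ((1/2)*2/(1 - 4))**3 = ((1/2)*2/(-3))**3 = ((1/2)*(-1/3)*2)**3 = (-1/3)**3 = -1/27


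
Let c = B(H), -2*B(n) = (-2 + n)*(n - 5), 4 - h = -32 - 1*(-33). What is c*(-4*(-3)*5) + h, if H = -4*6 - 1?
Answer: -24297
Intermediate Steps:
h = 3 (h = 4 - (-32 - 1*(-33)) = 4 - (-32 + 33) = 4 - 1*1 = 4 - 1 = 3)
H = -25 (H = -24 - 1 = -25)
B(n) = -(-5 + n)*(-2 + n)/2 (B(n) = -(-2 + n)*(n - 5)/2 = -(-2 + n)*(-5 + n)/2 = -(-5 + n)*(-2 + n)/2)
c = -405 (c = -5 - 1/2*(-25)**2 + (7/2)*(-25) = -5 - 1/2*625 - 175/2 = -5 - 625/2 - 175/2 = -405)
c*(-4*(-3)*5) + h = -405*(-4*(-3))*5 + 3 = -4860*5 + 3 = -405*60 + 3 = -24300 + 3 = -24297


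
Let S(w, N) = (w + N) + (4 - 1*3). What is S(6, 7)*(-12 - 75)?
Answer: -1218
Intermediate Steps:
S(w, N) = 1 + N + w (S(w, N) = (N + w) + (4 - 3) = (N + w) + 1 = 1 + N + w)
S(6, 7)*(-12 - 75) = (1 + 7 + 6)*(-12 - 75) = 14*(-87) = -1218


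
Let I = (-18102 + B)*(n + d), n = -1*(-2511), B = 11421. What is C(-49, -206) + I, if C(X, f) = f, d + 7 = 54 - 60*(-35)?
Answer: -31120304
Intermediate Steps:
d = 2147 (d = -7 + (54 - 60*(-35)) = -7 + (54 + 2100) = -7 + 2154 = 2147)
n = 2511
I = -31120098 (I = (-18102 + 11421)*(2511 + 2147) = -6681*4658 = -31120098)
C(-49, -206) + I = -206 - 31120098 = -31120304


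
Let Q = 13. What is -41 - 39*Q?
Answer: -548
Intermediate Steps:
-41 - 39*Q = -41 - 39*13 = -41 - 507 = -548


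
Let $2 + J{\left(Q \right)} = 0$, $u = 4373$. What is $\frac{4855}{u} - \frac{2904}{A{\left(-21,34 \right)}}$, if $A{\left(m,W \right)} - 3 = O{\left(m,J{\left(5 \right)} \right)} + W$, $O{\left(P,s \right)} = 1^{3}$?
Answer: $- \frac{6257351}{83087} \approx -75.311$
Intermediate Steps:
$J{\left(Q \right)} = -2$ ($J{\left(Q \right)} = -2 + 0 = -2$)
$O{\left(P,s \right)} = 1$
$A{\left(m,W \right)} = 4 + W$ ($A{\left(m,W \right)} = 3 + \left(1 + W\right) = 4 + W$)
$\frac{4855}{u} - \frac{2904}{A{\left(-21,34 \right)}} = \frac{4855}{4373} - \frac{2904}{4 + 34} = 4855 \cdot \frac{1}{4373} - \frac{2904}{38} = \frac{4855}{4373} - \frac{1452}{19} = - \frac{6257351}{83087}$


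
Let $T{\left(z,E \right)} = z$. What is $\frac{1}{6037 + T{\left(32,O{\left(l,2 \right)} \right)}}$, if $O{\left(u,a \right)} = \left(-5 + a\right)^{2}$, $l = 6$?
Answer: $\frac{1}{6069} \approx 0.00016477$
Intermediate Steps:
$\frac{1}{6037 + T{\left(32,O{\left(l,2 \right)} \right)}} = \frac{1}{6037 + 32} = \frac{1}{6069}$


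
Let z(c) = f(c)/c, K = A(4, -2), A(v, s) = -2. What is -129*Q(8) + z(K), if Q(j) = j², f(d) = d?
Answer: -8255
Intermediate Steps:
K = -2
z(c) = 1 (z(c) = c/c = 1)
-129*Q(8) + z(K) = -129*8² + 1 = -129*64 + 1 = -8256 + 1 = -8255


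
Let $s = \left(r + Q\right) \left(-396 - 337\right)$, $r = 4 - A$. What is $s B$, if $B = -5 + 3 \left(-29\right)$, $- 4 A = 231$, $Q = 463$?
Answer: $35387041$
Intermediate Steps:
$A = - \frac{231}{4}$ ($A = \left(- \frac{1}{4}\right) 231 = - \frac{231}{4} \approx -57.75$)
$B = -92$ ($B = -5 - 87 = -92$)
$r = \frac{247}{4}$ ($r = 4 - - \frac{231}{4} = 4 + \frac{231}{4} = \frac{247}{4} \approx 61.75$)
$s = - \frac{1538567}{4}$ ($s = \left(\frac{247}{4} + 463\right) \left(-396 - 337\right) = \frac{2099}{4} \left(-733\right) = - \frac{1538567}{4} \approx -3.8464 \cdot 10^{5}$)
$s B = \left(- \frac{1538567}{4}\right) \left(-92\right) = 35387041$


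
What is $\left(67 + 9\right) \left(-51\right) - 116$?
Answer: $-3992$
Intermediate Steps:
$\left(67 + 9\right) \left(-51\right) - 116 = 76 \left(-51\right) - 116 = -3876 - 116 = -3992$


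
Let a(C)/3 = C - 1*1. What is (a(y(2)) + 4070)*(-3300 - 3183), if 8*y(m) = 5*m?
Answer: -105562689/4 ≈ -2.6391e+7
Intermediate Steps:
y(m) = 5*m/8 (y(m) = (5*m)/8 = 5*m/8)
a(C) = -3 + 3*C (a(C) = 3*(C - 1*1) = 3*(C - 1) = 3*(-1 + C) = -3 + 3*C)
(a(y(2)) + 4070)*(-3300 - 3183) = ((-3 + 3*((5/8)*2)) + 4070)*(-3300 - 3183) = ((-3 + 3*(5/4)) + 4070)*(-6483) = ((-3 + 15/4) + 4070)*(-6483) = (¾ + 4070)*(-6483) = (16283/4)*(-6483) = -105562689/4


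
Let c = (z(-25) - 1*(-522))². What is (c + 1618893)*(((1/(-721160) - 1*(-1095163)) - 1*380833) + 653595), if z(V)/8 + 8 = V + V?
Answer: 1600344838892178743/721160 ≈ 2.2191e+12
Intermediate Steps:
z(V) = -64 + 16*V (z(V) = -64 + 8*(V + V) = -64 + 8*(2*V) = -64 + 16*V)
c = 3364 (c = ((-64 + 16*(-25)) - 1*(-522))² = ((-64 - 400) + 522)² = (-464 + 522)² = 58² = 3364)
(c + 1618893)*(((1/(-721160) - 1*(-1095163)) - 1*380833) + 653595) = (3364 + 1618893)*(((1/(-721160) - 1*(-1095163)) - 1*380833) + 653595) = 1622257*(((-1/721160 + 1095163) - 380833) + 653595) = 1622257*((789787749079/721160 - 380833) + 653595) = 1622257*(515146222799/721160 + 653595) = 1622257*(986492792999/721160) = 1600344838892178743/721160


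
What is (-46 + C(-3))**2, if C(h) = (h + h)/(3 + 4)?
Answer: 107584/49 ≈ 2195.6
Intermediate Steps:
C(h) = 2*h/7 (C(h) = (2*h)/7 = (2*h)*(1/7) = 2*h/7)
(-46 + C(-3))**2 = (-46 + (2/7)*(-3))**2 = (-46 - 6/7)**2 = (-328/7)**2 = 107584/49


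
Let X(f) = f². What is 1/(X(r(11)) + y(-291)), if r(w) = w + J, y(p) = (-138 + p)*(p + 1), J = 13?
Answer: 1/124986 ≈ 8.0009e-6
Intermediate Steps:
y(p) = (1 + p)*(-138 + p) (y(p) = (-138 + p)*(1 + p) = (1 + p)*(-138 + p))
r(w) = 13 + w (r(w) = w + 13 = 13 + w)
1/(X(r(11)) + y(-291)) = 1/((13 + 11)² + (-138 + (-291)² - 137*(-291))) = 1/(24² + (-138 + 84681 + 39867)) = 1/(576 + 124410) = 1/124986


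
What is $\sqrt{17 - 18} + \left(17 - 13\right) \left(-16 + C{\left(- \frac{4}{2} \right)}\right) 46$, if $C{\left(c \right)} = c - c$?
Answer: $-2944 + i \approx -2944.0 + 1.0 i$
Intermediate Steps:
$C{\left(c \right)} = 0$
$\sqrt{17 - 18} + \left(17 - 13\right) \left(-16 + C{\left(- \frac{4}{2} \right)}\right) 46 = \sqrt{17 - 18} + \left(17 - 13\right) \left(-16 + 0\right) 46 = \sqrt{-1} + 4 \left(-16\right) 46 = i - 2944 = -2944 + i$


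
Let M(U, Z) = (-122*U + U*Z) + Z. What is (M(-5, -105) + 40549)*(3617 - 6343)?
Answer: -113344354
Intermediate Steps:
M(U, Z) = Z - 122*U + U*Z
(M(-5, -105) + 40549)*(3617 - 6343) = ((-105 - 122*(-5) - 5*(-105)) + 40549)*(3617 - 6343) = ((-105 + 610 + 525) + 40549)*(-2726) = (1030 + 40549)*(-2726) = 41579*(-2726) = -113344354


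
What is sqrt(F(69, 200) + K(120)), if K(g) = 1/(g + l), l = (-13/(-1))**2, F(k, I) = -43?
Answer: I*sqrt(12426)/17 ≈ 6.5572*I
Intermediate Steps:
l = 169 (l = (-13*(-1))**2 = (-1*(-13))**2 = 13**2 = 169)
K(g) = 1/(169 + g) (K(g) = 1/(g + 169) = 1/(169 + g))
sqrt(F(69, 200) + K(120)) = sqrt(-43 + 1/(169 + 120)) = sqrt(-43 + 1/289) = sqrt(-12426/289) = I*sqrt(12426)/17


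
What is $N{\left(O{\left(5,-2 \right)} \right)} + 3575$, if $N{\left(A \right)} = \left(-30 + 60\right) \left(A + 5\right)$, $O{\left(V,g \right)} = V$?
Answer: $3875$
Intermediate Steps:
$N{\left(A \right)} = 150 + 30 A$ ($N{\left(A \right)} = 30 \left(5 + A\right) = 150 + 30 A$)
$N{\left(O{\left(5,-2 \right)} \right)} + 3575 = \left(150 + 30 \cdot 5\right) + 3575 = \left(150 + 150\right) + 3575 = 300 + 3575 = 3875$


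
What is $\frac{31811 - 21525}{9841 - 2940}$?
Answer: $\frac{10286}{6901} \approx 1.4905$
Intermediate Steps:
$\frac{31811 - 21525}{9841 - 2940} = \frac{10286}{6901}$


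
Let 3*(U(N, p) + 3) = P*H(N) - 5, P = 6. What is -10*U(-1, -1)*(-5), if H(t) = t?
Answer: -1000/3 ≈ -333.33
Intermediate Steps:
U(N, p) = -14/3 + 2*N (U(N, p) = -3 + (6*N - 5)/3 = -3 + (-5 + 6*N)/3 = -3 + (-5/3 + 2*N) = -14/3 + 2*N)
-10*U(-1, -1)*(-5) = -10*(-14/3 + 2*(-1))*(-5) = -10*(-14/3 - 2)*(-5) = -10*(-20/3)*(-5) = (200/3)*(-5) = -1000/3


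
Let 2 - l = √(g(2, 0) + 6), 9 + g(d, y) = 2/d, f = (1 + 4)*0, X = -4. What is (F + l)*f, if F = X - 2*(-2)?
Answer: 0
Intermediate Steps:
f = 0 (f = 5*0 = 0)
g(d, y) = -9 + 2/d
l = 2 - I*√2 (l = 2 - √((-9 + 2/2) + 6) = 2 - √((-9 + 2*(½)) + 6) = 2 - √((-9 + 1) + 6) = 2 - √(-8 + 6) = 2 - √(-2) = 2 - I*√2 ≈ 2.0 - 1.4142*I)
F = 0 (F = -4 - 2*(-2) = -4 + 4 = 0)
(F + l)*f = (0 + (2 - I*√2))*0 = (2 - I*√2)*0 = 0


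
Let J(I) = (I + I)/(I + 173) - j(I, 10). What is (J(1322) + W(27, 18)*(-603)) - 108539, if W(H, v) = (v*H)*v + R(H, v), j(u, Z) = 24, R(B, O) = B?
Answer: -8072829916/1495 ≈ -5.3999e+6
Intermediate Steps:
W(H, v) = H + H*v**2 (W(H, v) = (v*H)*v + H = (H*v)*v + H = H*v**2 + H = H + H*v**2)
J(I) = -24 + 2*I/(173 + I) (J(I) = (I + I)/(I + 173) - 1*24 = (2*I)/(173 + I) - 24 = 2*I/(173 + I) - 24 = -24 + 2*I/(173 + I))
(J(1322) + W(27, 18)*(-603)) - 108539 = (2*(-2076 - 11*1322)/(173 + 1322) + (27*(1 + 18**2))*(-603)) - 108539 = (2*(-2076 - 14542)/1495 + (27*(1 + 324))*(-603)) - 108539 = (2*(1/1495)*(-16618) + (27*325)*(-603)) - 108539 = (-33236/1495 + 8775*(-603)) - 108539 = (-33236/1495 - 5291325) - 108539 = -7910564111/1495 - 108539 = -8072829916/1495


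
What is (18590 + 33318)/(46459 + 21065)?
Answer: 12977/16881 ≈ 0.76873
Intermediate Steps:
(18590 + 33318)/(46459 + 21065) = 51908/67524 = 51908*(1/67524) = 12977/16881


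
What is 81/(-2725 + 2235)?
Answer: -81/490 ≈ -0.16531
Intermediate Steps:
81/(-2725 + 2235) = 81/(-490) = 81*(-1/490) = -81/490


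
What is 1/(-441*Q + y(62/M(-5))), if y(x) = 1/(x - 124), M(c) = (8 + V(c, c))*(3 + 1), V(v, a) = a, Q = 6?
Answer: -713/1886604 ≈ -0.00037793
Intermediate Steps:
M(c) = 32 + 4*c (M(c) = (8 + c)*(3 + 1) = (8 + c)*4 = 32 + 4*c)
y(x) = 1/(-124 + x)
1/(-441*Q + y(62/M(-5))) = 1/(-441*6 + 1/(-124 + 62/(32 + 4*(-5)))) = 1/(-2646 + 1/(-124 + 62/(32 - 20))) = 1/(-2646 + 1/(-124 + 62/12)) = 1/(-2646 + 1/(-124 + 62*(1/12))) = 1/(-2646 + 1/(-124 + 31/6)) = 1/(-2646 + 1/(-713/6)) = 1/(-2646 - 6/713) = 1/(-1886604/713) = -713/1886604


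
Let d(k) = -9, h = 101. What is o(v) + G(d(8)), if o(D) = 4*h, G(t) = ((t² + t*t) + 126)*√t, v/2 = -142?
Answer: 404 + 864*I ≈ 404.0 + 864.0*I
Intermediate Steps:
v = -284 (v = 2*(-142) = -284)
G(t) = √t*(126 + 2*t²) (G(t) = ((t² + t²) + 126)*√t = (2*t² + 126)*√t = (126 + 2*t²)*√t = √t*(126 + 2*t²))
o(D) = 404 (o(D) = 4*101 = 404)
o(v) + G(d(8)) = 404 + 2*√(-9)*(63 + (-9)²) = 404 + 2*(3*I)*(63 + 81) = 404 + 2*(3*I)*144 = 404 + 864*I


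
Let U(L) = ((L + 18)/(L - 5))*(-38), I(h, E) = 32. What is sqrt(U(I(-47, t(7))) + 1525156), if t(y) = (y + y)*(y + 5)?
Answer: 4*sqrt(7720746)/9 ≈ 1234.9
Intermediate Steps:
t(y) = 2*y*(5 + y) (t(y) = (2*y)*(5 + y) = 2*y*(5 + y))
U(L) = -38*(18 + L)/(-5 + L) (U(L) = ((18 + L)/(-5 + L))*(-38) = -38*(18 + L)/(-5 + L))
sqrt(U(I(-47, t(7))) + 1525156) = sqrt(38*(-18 - 1*32)/(-5 + 32) + 1525156) = sqrt(38*(-18 - 32)/27 + 1525156) = sqrt(38*(1/27)*(-50) + 1525156) = sqrt(-1900/27 + 1525156) = sqrt(41177312/27) = 4*sqrt(7720746)/9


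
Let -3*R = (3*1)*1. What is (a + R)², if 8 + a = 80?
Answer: 5041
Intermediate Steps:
R = -1 (R = -3*1/3 = -1 ≈ -1.0000)
a = 72 (a = -8 + 80 = 72)
(a + R)² = (72 - 1)² = 71² = 5041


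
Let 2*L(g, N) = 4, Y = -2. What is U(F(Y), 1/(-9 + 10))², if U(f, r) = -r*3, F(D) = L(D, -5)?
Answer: 9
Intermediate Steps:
L(g, N) = 2 (L(g, N) = (½)*4 = 2)
F(D) = 2
U(f, r) = -3*r
U(F(Y), 1/(-9 + 10))² = (-3/(-9 + 10))² = (-3/1)² = (-3*1)² = (-3)² = 9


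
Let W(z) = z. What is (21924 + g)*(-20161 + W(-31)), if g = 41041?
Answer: -1271389280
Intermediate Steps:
(21924 + g)*(-20161 + W(-31)) = (21924 + 41041)*(-20161 - 31) = 62965*(-20192) = -1271389280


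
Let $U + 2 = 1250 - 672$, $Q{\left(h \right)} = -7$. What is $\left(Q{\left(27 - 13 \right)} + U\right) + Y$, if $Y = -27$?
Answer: $542$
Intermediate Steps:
$U = 576$ ($U = -2 + \left(1250 - 672\right) = -2 + 578 = 576$)
$\left(Q{\left(27 - 13 \right)} + U\right) + Y = \left(-7 + 576\right) - 27 = 569 - 27 = 542$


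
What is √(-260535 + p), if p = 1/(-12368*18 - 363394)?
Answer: I*√89472173191359358/586018 ≈ 510.43*I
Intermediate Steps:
p = -1/586018 (p = 1/(-222624 - 363394) = 1/(-586018) = -1/586018 ≈ -1.7064e-6)
√(-260535 + p) = √(-260535 - 1/586018) = √(-152678199631/586018) = I*√89472173191359358/586018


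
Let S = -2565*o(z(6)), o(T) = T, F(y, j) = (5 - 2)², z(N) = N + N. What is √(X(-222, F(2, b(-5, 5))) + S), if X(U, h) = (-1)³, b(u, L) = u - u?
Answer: I*√30781 ≈ 175.45*I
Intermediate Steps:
b(u, L) = 0
z(N) = 2*N
F(y, j) = 9 (F(y, j) = 3² = 9)
X(U, h) = -1
S = -30780 (S = -5130*6 = -2565*12 = -30780)
√(X(-222, F(2, b(-5, 5))) + S) = √(-1 - 30780) = √(-30781) = I*√30781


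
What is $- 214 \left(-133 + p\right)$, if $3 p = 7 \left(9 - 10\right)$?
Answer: $\frac{86884}{3} \approx 28961.0$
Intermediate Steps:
$p = - \frac{7}{3}$ ($p = \frac{7 \left(9 - 10\right)}{3} = \frac{7 \left(-1\right)}{3} = \frac{1}{3} \left(-7\right) = - \frac{7}{3} \approx -2.3333$)
$- 214 \left(-133 + p\right) = - 214 \left(-133 - \frac{7}{3}\right) = \left(-214\right) \left(- \frac{406}{3}\right) = \frac{86884}{3}$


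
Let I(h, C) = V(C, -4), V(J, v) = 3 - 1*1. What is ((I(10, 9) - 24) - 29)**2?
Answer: 2601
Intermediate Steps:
V(J, v) = 2 (V(J, v) = 3 - 1 = 2)
I(h, C) = 2
((I(10, 9) - 24) - 29)**2 = ((2 - 24) - 29)**2 = (-22 - 29)**2 = (-51)**2 = 2601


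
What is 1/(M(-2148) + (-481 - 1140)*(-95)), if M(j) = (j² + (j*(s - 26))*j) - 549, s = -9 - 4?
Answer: -1/175174906 ≈ -5.7086e-9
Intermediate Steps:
s = -13
M(j) = -549 - 38*j² (M(j) = (j² + (j*(-13 - 26))*j) - 549 = (j² + (j*(-39))*j) - 549 = (j² + (-39*j)*j) - 549 = (j² - 39*j²) - 549 = -38*j² - 549 = -549 - 38*j²)
1/(M(-2148) + (-481 - 1140)*(-95)) = 1/((-549 - 38*(-2148)²) + (-481 - 1140)*(-95)) = 1/((-549 - 38*4613904) - 1621*(-95)) = 1/((-549 - 175328352) + 153995) = 1/(-175328901 + 153995) = 1/(-175174906) = -1/175174906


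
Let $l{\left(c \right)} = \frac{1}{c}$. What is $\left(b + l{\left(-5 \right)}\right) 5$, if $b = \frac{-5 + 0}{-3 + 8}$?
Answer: $-6$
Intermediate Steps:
$b = -1$ ($b = - \frac{5}{5} = \left(-5\right) \frac{1}{5} = -1$)
$\left(b + l{\left(-5 \right)}\right) 5 = \left(-1 + \frac{1}{-5}\right) 5 = \left(-1 - \frac{1}{5}\right) 5 = \left(- \frac{6}{5}\right) 5 = -6$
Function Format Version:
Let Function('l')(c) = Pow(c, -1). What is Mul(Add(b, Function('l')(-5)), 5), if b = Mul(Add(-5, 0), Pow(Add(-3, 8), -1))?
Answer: -6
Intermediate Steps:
b = -1 (b = Mul(-5, Pow(5, -1)) = Mul(-5, Rational(1, 5)) = -1)
Mul(Add(b, Function('l')(-5)), 5) = Mul(Add(-1, Pow(-5, -1)), 5) = Mul(Add(-1, Rational(-1, 5)), 5) = Mul(Rational(-6, 5), 5) = -6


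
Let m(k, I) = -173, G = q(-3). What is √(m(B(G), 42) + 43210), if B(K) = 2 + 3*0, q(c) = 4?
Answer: √43037 ≈ 207.45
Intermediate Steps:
G = 4
B(K) = 2 (B(K) = 2 + 0 = 2)
√(m(B(G), 42) + 43210) = √(-173 + 43210) = √43037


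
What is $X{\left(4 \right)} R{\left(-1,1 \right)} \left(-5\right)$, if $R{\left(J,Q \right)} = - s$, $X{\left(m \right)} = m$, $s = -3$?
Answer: $-60$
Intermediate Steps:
$R{\left(J,Q \right)} = 3$ ($R{\left(J,Q \right)} = \left(-1\right) \left(-3\right) = 3$)
$X{\left(4 \right)} R{\left(-1,1 \right)} \left(-5\right) = 4 \cdot 3 \left(-5\right) = 12 \left(-5\right) = -60$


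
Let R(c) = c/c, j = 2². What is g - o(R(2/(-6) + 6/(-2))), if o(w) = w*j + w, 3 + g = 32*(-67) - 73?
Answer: -2225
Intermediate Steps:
j = 4
R(c) = 1
g = -2220 (g = -3 + (32*(-67) - 73) = -3 + (-2144 - 73) = -3 - 2217 = -2220)
o(w) = 5*w (o(w) = w*4 + w = 4*w + w = 5*w)
g - o(R(2/(-6) + 6/(-2))) = -2220 - 5 = -2225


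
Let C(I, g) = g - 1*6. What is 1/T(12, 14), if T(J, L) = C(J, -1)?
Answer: -⅐ ≈ -0.14286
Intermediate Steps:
C(I, g) = -6 + g (C(I, g) = g - 6 = -6 + g)
T(J, L) = -7 (T(J, L) = -6 - 1 = -7)
1/T(12, 14) = 1/(-7) = -⅐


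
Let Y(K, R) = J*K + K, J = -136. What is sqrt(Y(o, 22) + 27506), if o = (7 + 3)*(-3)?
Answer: 14*sqrt(161) ≈ 177.64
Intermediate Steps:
o = -30 (o = 10*(-3) = -30)
Y(K, R) = -135*K (Y(K, R) = -136*K + K = -135*K)
sqrt(Y(o, 22) + 27506) = sqrt(-135*(-30) + 27506) = sqrt(4050 + 27506) = sqrt(31556) = 14*sqrt(161)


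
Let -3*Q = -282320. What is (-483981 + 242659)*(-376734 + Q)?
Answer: 204612580004/3 ≈ 6.8204e+10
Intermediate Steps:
Q = 282320/3 (Q = -1/3*(-282320) = 282320/3 ≈ 94107.)
(-483981 + 242659)*(-376734 + Q) = (-483981 + 242659)*(-376734 + 282320/3) = -241322*(-847882/3) = 204612580004/3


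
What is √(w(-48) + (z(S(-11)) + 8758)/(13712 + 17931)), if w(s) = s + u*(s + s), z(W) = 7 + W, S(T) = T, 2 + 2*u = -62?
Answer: √3028146056598/31643 ≈ 54.993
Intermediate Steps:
u = -32 (u = -1 + (½)*(-62) = -1 - 31 = -32)
w(s) = -63*s (w(s) = s - 32*(s + s) = s - 64*s = -63*s)
√(w(-48) + (z(S(-11)) + 8758)/(13712 + 17931)) = √(-63*(-48) + ((7 - 11) + 8758)/(13712 + 17931)) = √(3024 + (-4 + 8758)/31643) = √(3024 + 8754*(1/31643)) = √(3024 + 8754/31643) = √(95697186/31643) = √3028146056598/31643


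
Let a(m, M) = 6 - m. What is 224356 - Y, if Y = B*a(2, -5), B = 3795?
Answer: 209176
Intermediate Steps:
Y = 15180 (Y = 3795*(6 - 1*2) = 3795*(6 - 2) = 3795*4 = 15180)
224356 - Y = 224356 - 1*15180 = 224356 - 15180 = 209176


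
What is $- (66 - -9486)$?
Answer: $-9552$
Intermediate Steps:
$- (66 - -9486) = - (66 + 9486) = \left(-1\right) 9552 = -9552$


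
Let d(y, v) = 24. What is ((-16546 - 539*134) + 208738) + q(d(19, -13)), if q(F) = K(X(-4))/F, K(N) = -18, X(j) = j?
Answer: 479861/4 ≈ 1.1997e+5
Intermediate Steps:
q(F) = -18/F
((-16546 - 539*134) + 208738) + q(d(19, -13)) = ((-16546 - 539*134) + 208738) - 18/24 = ((-16546 - 1*72226) + 208738) - 18*1/24 = ((-16546 - 72226) + 208738) - ¾ = (-88772 + 208738) - ¾ = 119966 - ¾ = 479861/4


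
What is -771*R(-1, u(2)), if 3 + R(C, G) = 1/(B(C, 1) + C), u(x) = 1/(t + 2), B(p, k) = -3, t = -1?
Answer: 10023/4 ≈ 2505.8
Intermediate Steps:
u(x) = 1 (u(x) = 1/(-1 + 2) = 1/1 = 1)
R(C, G) = -3 + 1/(-3 + C)
-771*R(-1, u(2)) = -771*(10 - 3*(-1))/(-3 - 1) = -771*(10 + 3)/(-4) = -(-771)*13/4 = -771*(-13/4) = 10023/4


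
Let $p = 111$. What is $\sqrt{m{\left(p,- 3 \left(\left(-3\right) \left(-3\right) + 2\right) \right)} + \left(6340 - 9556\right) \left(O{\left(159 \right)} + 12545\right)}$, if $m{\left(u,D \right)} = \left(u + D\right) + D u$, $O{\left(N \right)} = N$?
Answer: $3 i \sqrt{4539961} \approx 6392.2 i$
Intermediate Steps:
$m{\left(u,D \right)} = D + u + D u$ ($m{\left(u,D \right)} = \left(D + u\right) + D u = D + u + D u$)
$\sqrt{m{\left(p,- 3 \left(\left(-3\right) \left(-3\right) + 2\right) \right)} + \left(6340 - 9556\right) \left(O{\left(159 \right)} + 12545\right)} = \sqrt{\left(- 3 \left(\left(-3\right) \left(-3\right) + 2\right) + 111 + - 3 \left(\left(-3\right) \left(-3\right) + 2\right) 111\right) + \left(6340 - 9556\right) \left(159 + 12545\right)} = \sqrt{\left(- 3 \left(9 + 2\right) + 111 + - 3 \left(9 + 2\right) 111\right) - 40856064} = \sqrt{\left(\left(-3\right) 11 + 111 + \left(-3\right) 11 \cdot 111\right) - 40856064} = \sqrt{\left(-33 + 111 - 3663\right) - 40856064} = \sqrt{-3585 - 40856064} = \sqrt{-40859649} = 3 i \sqrt{4539961}$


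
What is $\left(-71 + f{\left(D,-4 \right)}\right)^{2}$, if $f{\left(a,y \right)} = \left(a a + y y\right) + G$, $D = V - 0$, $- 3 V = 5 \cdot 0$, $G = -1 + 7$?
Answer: $2401$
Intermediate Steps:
$G = 6$
$V = 0$ ($V = - \frac{5 \cdot 0}{3} = \left(- \frac{1}{3}\right) 0 = 0$)
$D = 0$ ($D = 0 - 0 = 0 + 0 = 0$)
$f{\left(a,y \right)} = 6 + a^{2} + y^{2}$ ($f{\left(a,y \right)} = \left(a a + y y\right) + 6 = \left(a^{2} + y^{2}\right) + 6 = 6 + a^{2} + y^{2}$)
$\left(-71 + f{\left(D,-4 \right)}\right)^{2} = \left(-71 + \left(6 + 0^{2} + \left(-4\right)^{2}\right)\right)^{2} = \left(-71 + \left(6 + 0 + 16\right)\right)^{2} = \left(-71 + 22\right)^{2} = \left(-49\right)^{2} = 2401$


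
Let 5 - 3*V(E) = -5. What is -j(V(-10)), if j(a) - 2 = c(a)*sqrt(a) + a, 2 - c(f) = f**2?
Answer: -16/3 + 82*sqrt(30)/27 ≈ 11.301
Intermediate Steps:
c(f) = 2 - f**2
V(E) = 10/3 (V(E) = 5/3 - 1/3*(-5) = 5/3 + 5/3 = 10/3)
j(a) = 2 + a + sqrt(a)*(2 - a**2) (j(a) = 2 + ((2 - a**2)*sqrt(a) + a) = 2 + (sqrt(a)*(2 - a**2) + a) = 2 + (a + sqrt(a)*(2 - a**2)) = 2 + a + sqrt(a)*(2 - a**2))
-j(V(-10)) = -(2 + 10/3 + sqrt(10/3)*(2 - (10/3)**2)) = -(2 + 10/3 + (sqrt(30)/3)*(2 - 1*100/9)) = -(2 + 10/3 + (sqrt(30)/3)*(2 - 100/9)) = -(2 + 10/3 + (sqrt(30)/3)*(-82/9)) = -(2 + 10/3 - 82*sqrt(30)/27) = -(16/3 - 82*sqrt(30)/27) = -16/3 + 82*sqrt(30)/27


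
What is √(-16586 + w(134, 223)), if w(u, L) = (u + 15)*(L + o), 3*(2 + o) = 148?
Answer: √213243/3 ≈ 153.93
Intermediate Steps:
o = 142/3 (o = -2 + (⅓)*148 = -2 + 148/3 = 142/3 ≈ 47.333)
w(u, L) = (15 + u)*(142/3 + L) (w(u, L) = (u + 15)*(L + 142/3) = (15 + u)*(142/3 + L))
√(-16586 + w(134, 223)) = √(-16586 + (710 + 15*223 + (142/3)*134 + 223*134)) = √(-16586 + (710 + 3345 + 19028/3 + 29882)) = √(-16586 + 120839/3) = √(71081/3) = √213243/3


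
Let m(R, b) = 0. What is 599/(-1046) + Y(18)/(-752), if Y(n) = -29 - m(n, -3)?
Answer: -210057/393296 ≈ -0.53409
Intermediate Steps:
Y(n) = -29 (Y(n) = -29 - 1*0 = -29 + 0 = -29)
599/(-1046) + Y(18)/(-752) = 599/(-1046) - 29/(-752) = 599*(-1/1046) - 29*(-1/752) = -599/1046 + 29/752 = -210057/393296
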